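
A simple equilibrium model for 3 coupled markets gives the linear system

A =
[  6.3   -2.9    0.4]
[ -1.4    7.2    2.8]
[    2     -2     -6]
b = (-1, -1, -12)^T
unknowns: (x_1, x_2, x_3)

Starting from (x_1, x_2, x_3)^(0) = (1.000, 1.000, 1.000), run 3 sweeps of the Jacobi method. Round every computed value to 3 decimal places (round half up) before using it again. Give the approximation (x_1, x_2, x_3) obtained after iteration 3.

(-0.698, -1.076, 2.144)

Iteration 1:
  x_1 = (-1 - (-2.9)·1.000 - (0.4)·1.000) / (6.3) = 0.238
  x_2 = (-1 - (-1.4)·1.000 - (2.8)·1.000) / (7.2) = -0.333
  x_3 = (-12 - (2)·1.000 - (-2)·1.000) / (-6) = 2.000
Iteration 2:
  x_1 = (-1 - (-2.9)·-0.333 - (0.4)·2.000) / (6.3) = -0.439
  x_2 = (-1 - (-1.4)·0.238 - (2.8)·2.000) / (7.2) = -0.870
  x_3 = (-12 - (2)·0.238 - (-2)·-0.333) / (-6) = 2.190
Iteration 3:
  x_1 = (-1 - (-2.9)·-0.870 - (0.4)·2.190) / (6.3) = -0.698
  x_2 = (-1 - (-1.4)·-0.439 - (2.8)·2.190) / (7.2) = -1.076
  x_3 = (-12 - (2)·-0.439 - (-2)·-0.870) / (-6) = 2.144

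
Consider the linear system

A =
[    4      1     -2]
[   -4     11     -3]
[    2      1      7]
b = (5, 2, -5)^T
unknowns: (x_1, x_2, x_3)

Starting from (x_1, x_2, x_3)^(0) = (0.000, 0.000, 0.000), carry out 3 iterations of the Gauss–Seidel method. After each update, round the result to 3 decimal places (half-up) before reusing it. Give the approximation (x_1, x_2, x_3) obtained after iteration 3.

Iteration 1:
  x_1 = (5 - (1)·0.000 - (-2)·0.000) / (4) = 1.250
  x_2 = (2 - (-4)·1.250 - (-3)·0.000) / (11) = 0.636
  x_3 = (-5 - (2)·1.250 - (1)·0.636) / (7) = -1.162
Iteration 2:
  x_1 = (5 - (1)·0.636 - (-2)·-1.162) / (4) = 0.510
  x_2 = (2 - (-4)·0.510 - (-3)·-1.162) / (11) = 0.050
  x_3 = (-5 - (2)·0.510 - (1)·0.050) / (7) = -0.867
Iteration 3:
  x_1 = (5 - (1)·0.050 - (-2)·-0.867) / (4) = 0.804
  x_2 = (2 - (-4)·0.804 - (-3)·-0.867) / (11) = 0.238
  x_3 = (-5 - (2)·0.804 - (1)·0.238) / (7) = -0.978

(0.804, 0.238, -0.978)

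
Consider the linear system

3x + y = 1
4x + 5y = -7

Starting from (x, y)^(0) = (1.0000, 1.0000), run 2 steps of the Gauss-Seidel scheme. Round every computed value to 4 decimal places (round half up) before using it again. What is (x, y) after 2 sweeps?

Iteration 1:
  x = (1 - (1)·1.0000) / (3) = 0.0000
  y = (-7 - (4)·0.0000) / (5) = -1.4000
Iteration 2:
  x = (1 - (1)·-1.4000) / (3) = 0.8000
  y = (-7 - (4)·0.8000) / (5) = -2.0400

(0.8000, -2.0400)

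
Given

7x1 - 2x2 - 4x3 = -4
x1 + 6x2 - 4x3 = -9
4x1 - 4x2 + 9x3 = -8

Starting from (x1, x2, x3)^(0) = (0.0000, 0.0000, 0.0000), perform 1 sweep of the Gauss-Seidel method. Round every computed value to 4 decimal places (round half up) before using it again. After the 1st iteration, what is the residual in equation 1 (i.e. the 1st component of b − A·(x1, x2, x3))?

Iteration 1:
  x1 = (-4 - (-2)·0.0000 - (-4)·0.0000) / (7) = -0.5714
  x2 = (-9 - (1)·-0.5714 - (-4)·0.0000) / (6) = -1.4048
  x3 = (-8 - (4)·-0.5714 - (-4)·-1.4048) / (9) = -1.2593
Residual b − A·x = (-7.8470, -5.0370, 0.0001)

-7.8470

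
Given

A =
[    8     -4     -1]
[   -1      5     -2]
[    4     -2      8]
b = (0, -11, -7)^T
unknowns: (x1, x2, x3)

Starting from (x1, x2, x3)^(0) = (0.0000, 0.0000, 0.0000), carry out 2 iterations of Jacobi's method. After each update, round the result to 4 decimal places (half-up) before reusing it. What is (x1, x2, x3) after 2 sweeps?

(-1.2094, -2.5500, -1.4250)

Iteration 1:
  x1 = (0 - (-4)·0.0000 - (-1)·0.0000) / (8) = 0.0000
  x2 = (-11 - (-1)·0.0000 - (-2)·0.0000) / (5) = -2.2000
  x3 = (-7 - (4)·0.0000 - (-2)·0.0000) / (8) = -0.8750
Iteration 2:
  x1 = (0 - (-4)·-2.2000 - (-1)·-0.8750) / (8) = -1.2094
  x2 = (-11 - (-1)·0.0000 - (-2)·-0.8750) / (5) = -2.5500
  x3 = (-7 - (4)·0.0000 - (-2)·-2.2000) / (8) = -1.4250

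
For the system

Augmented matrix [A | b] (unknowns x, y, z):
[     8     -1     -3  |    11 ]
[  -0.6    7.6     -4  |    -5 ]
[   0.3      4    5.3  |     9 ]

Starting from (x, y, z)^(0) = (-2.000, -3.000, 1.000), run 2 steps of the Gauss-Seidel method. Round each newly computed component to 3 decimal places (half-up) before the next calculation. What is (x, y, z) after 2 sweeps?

(1.986, 0.361, 1.313)

Iteration 1:
  x = (11 - (-1)·-3.000 - (-3)·1.000) / (8) = 1.375
  y = (-5 - (-0.6)·1.375 - (-4)·1.000) / (7.6) = -0.023
  z = (9 - (0.3)·1.375 - (4)·-0.023) / (5.3) = 1.638
Iteration 2:
  x = (11 - (-1)·-0.023 - (-3)·1.638) / (8) = 1.986
  y = (-5 - (-0.6)·1.986 - (-4)·1.638) / (7.6) = 0.361
  z = (9 - (0.3)·1.986 - (4)·0.361) / (5.3) = 1.313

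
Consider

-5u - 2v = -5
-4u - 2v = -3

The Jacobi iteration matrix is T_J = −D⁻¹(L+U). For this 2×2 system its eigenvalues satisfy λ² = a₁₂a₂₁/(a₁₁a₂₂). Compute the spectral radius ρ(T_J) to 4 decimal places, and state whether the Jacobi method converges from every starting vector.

0.8944

a₁₂a₂₁/(a₁₁a₂₂) = (-2)·(-4) / ((-5)·(-2)) = 0.800000
ρ = √|0.800000| = √0.800000 = 0.8944
ρ < 1, so Jacobi converges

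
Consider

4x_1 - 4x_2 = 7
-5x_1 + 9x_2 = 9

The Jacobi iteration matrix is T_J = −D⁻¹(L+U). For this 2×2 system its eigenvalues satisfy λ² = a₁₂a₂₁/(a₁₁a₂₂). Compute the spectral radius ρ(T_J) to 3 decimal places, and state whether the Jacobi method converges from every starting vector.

0.745

a₁₂a₂₁/(a₁₁a₂₂) = (-4)·(-5) / ((4)·(9)) = 0.555556
ρ = √|0.555556| = √0.555556 = 0.745
ρ < 1, so Jacobi converges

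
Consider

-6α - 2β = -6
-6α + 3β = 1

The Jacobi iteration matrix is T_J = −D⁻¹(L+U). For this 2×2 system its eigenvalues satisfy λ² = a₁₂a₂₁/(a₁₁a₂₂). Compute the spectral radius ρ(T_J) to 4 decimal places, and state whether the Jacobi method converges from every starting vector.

0.8165

a₁₂a₂₁/(a₁₁a₂₂) = (-2)·(-6) / ((-6)·(3)) = -0.666667
ρ = √|-0.666667| = √0.666667 = 0.8165
ρ < 1, so Jacobi converges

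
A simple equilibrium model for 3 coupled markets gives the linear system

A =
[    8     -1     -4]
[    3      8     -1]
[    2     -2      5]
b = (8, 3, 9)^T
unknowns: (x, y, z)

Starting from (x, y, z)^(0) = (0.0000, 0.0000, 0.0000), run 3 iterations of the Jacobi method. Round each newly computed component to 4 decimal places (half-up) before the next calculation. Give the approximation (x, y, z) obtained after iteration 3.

(1.8031, -0.1613, 1.1112)

Iteration 1:
  x = (8 - (-1)·0.0000 - (-4)·0.0000) / (8) = 1.0000
  y = (3 - (3)·0.0000 - (-1)·0.0000) / (8) = 0.3750
  z = (9 - (2)·0.0000 - (-2)·0.0000) / (5) = 1.8000
Iteration 2:
  x = (8 - (-1)·0.3750 - (-4)·1.8000) / (8) = 1.9469
  y = (3 - (3)·1.0000 - (-1)·1.8000) / (8) = 0.2250
  z = (9 - (2)·1.0000 - (-2)·0.3750) / (5) = 1.5500
Iteration 3:
  x = (8 - (-1)·0.2250 - (-4)·1.5500) / (8) = 1.8031
  y = (3 - (3)·1.9469 - (-1)·1.5500) / (8) = -0.1613
  z = (9 - (2)·1.9469 - (-2)·0.2250) / (5) = 1.1112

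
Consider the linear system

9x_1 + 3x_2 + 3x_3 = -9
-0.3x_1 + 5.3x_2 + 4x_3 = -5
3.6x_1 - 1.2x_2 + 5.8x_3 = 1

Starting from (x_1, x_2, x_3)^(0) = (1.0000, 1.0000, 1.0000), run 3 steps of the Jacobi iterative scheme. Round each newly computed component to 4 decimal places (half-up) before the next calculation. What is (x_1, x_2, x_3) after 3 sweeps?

(-1.0039, -1.6190, 0.2266)

Iteration 1:
  x_1 = (-9 - (3)·1.0000 - (3)·1.0000) / (9) = -1.6667
  x_2 = (-5 - (-0.3)·1.0000 - (4)·1.0000) / (5.3) = -1.6415
  x_3 = (1 - (3.6)·1.0000 - (-1.2)·1.0000) / (5.8) = -0.2414
Iteration 2:
  x_1 = (-9 - (3)·-1.6415 - (3)·-0.2414) / (9) = -0.3724
  x_2 = (-5 - (-0.3)·-1.6667 - (4)·-0.2414) / (5.3) = -0.8555
  x_3 = (1 - (3.6)·-1.6667 - (-1.2)·-1.6415) / (5.8) = 0.8673
Iteration 3:
  x_1 = (-9 - (3)·-0.8555 - (3)·0.8673) / (9) = -1.0039
  x_2 = (-5 - (-0.3)·-0.3724 - (4)·0.8673) / (5.3) = -1.6190
  x_3 = (1 - (3.6)·-0.3724 - (-1.2)·-0.8555) / (5.8) = 0.2266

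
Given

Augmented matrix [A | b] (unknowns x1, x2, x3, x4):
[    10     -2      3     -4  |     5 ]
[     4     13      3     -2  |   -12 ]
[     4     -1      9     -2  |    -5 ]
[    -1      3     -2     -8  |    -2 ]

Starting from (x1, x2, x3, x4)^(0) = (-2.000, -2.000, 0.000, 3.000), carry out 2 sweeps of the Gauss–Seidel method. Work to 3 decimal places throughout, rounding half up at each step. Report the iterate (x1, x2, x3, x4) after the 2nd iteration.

(0.458, -0.949, -0.886, 0.058)

Iteration 1:
  x1 = (5 - (-2)·-2.000 - (3)·0.000 - (-4)·3.000) / (10) = 1.300
  x2 = (-12 - (4)·1.300 - (3)·0.000 - (-2)·3.000) / (13) = -0.862
  x3 = (-5 - (4)·1.300 - (-1)·-0.862 - (-2)·3.000) / (9) = -0.562
  x4 = (-2 - (-1)·1.300 - (3)·-0.862 - (-2)·-0.562) / (-8) = -0.095
Iteration 2:
  x1 = (5 - (-2)·-0.862 - (3)·-0.562 - (-4)·-0.095) / (10) = 0.458
  x2 = (-12 - (4)·0.458 - (3)·-0.562 - (-2)·-0.095) / (13) = -0.949
  x3 = (-5 - (4)·0.458 - (-1)·-0.949 - (-2)·-0.095) / (9) = -0.886
  x4 = (-2 - (-1)·0.458 - (3)·-0.949 - (-2)·-0.886) / (-8) = 0.058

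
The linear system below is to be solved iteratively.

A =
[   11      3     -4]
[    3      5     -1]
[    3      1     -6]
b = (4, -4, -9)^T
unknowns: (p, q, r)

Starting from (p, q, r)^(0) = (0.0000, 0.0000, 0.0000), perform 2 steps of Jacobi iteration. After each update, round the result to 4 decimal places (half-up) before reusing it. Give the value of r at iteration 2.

Iteration 1:
  p = (4 - (3)·0.0000 - (-4)·0.0000) / (11) = 0.3636
  q = (-4 - (3)·0.0000 - (-1)·0.0000) / (5) = -0.8000
  r = (-9 - (3)·0.0000 - (1)·0.0000) / (-6) = 1.5000
Iteration 2:
  p = (4 - (3)·-0.8000 - (-4)·1.5000) / (11) = 1.1273
  q = (-4 - (3)·0.3636 - (-1)·1.5000) / (5) = -0.7182
  r = (-9 - (3)·0.3636 - (1)·-0.8000) / (-6) = 1.5485

1.5485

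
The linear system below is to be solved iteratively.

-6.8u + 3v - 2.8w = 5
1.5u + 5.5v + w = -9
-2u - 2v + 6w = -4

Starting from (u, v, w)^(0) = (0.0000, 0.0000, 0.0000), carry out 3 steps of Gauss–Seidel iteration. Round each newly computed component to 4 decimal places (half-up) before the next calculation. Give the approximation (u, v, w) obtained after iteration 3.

Iteration 1:
  u = (5 - (3)·0.0000 - (-2.8)·0.0000) / (-6.8) = -0.7353
  v = (-9 - (1.5)·-0.7353 - (1)·0.0000) / (5.5) = -1.4358
  w = (-4 - (-2)·-0.7353 - (-2)·-1.4358) / (6) = -1.3904
Iteration 2:
  u = (5 - (3)·-1.4358 - (-2.8)·-1.3904) / (-6.8) = -0.7962
  v = (-9 - (1.5)·-0.7962 - (1)·-1.3904) / (5.5) = -1.1664
  w = (-4 - (-2)·-0.7962 - (-2)·-1.1664) / (6) = -1.3209
Iteration 3:
  u = (5 - (3)·-1.1664 - (-2.8)·-1.3209) / (-6.8) = -0.7060
  v = (-9 - (1.5)·-0.7060 - (1)·-1.3209) / (5.5) = -1.2037
  w = (-4 - (-2)·-0.7060 - (-2)·-1.2037) / (6) = -1.3032

(-0.7060, -1.2037, -1.3032)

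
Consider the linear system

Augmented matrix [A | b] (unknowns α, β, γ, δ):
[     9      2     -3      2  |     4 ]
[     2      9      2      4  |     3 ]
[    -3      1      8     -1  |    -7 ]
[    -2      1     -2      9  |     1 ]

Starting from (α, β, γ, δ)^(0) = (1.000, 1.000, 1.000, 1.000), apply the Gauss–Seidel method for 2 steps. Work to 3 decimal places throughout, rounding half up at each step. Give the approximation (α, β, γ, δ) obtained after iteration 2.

(0.321, 0.344, -0.785, -0.030)

Iteration 1:
  α = (4 - (2)·1.000 - (-3)·1.000 - (2)·1.000) / (9) = 0.333
  β = (3 - (2)·0.333 - (2)·1.000 - (4)·1.000) / (9) = -0.407
  γ = (-7 - (-3)·0.333 - (1)·-0.407 - (-1)·1.000) / (8) = -0.574
  δ = (1 - (-2)·0.333 - (1)·-0.407 - (-2)·-0.574) / (9) = 0.103
Iteration 2:
  α = (4 - (2)·-0.407 - (-3)·-0.574 - (2)·0.103) / (9) = 0.321
  β = (3 - (2)·0.321 - (2)·-0.574 - (4)·0.103) / (9) = 0.344
  γ = (-7 - (-3)·0.321 - (1)·0.344 - (-1)·0.103) / (8) = -0.785
  δ = (1 - (-2)·0.321 - (1)·0.344 - (-2)·-0.785) / (9) = -0.030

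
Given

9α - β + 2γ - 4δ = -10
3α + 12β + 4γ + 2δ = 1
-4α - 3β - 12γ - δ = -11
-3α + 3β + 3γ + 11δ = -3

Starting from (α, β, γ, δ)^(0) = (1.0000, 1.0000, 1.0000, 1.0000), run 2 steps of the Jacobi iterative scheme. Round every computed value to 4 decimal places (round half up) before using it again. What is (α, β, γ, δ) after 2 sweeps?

(-1.4832, 0.2854, 1.3881, -0.3712)

Iteration 1:
  α = (-10 - (-1)·1.0000 - (2)·1.0000 - (-4)·1.0000) / (9) = -0.7778
  β = (1 - (3)·1.0000 - (4)·1.0000 - (2)·1.0000) / (12) = -0.6667
  γ = (-11 - (-4)·1.0000 - (-3)·1.0000 - (-1)·1.0000) / (-12) = 0.2500
  δ = (-3 - (-3)·1.0000 - (3)·1.0000 - (3)·1.0000) / (11) = -0.5455
Iteration 2:
  α = (-10 - (-1)·-0.6667 - (2)·0.2500 - (-4)·-0.5455) / (9) = -1.4832
  β = (1 - (3)·-0.7778 - (4)·0.2500 - (2)·-0.5455) / (12) = 0.2854
  γ = (-11 - (-4)·-0.7778 - (-3)·-0.6667 - (-1)·-0.5455) / (-12) = 1.3881
  δ = (-3 - (-3)·-0.7778 - (3)·-0.6667 - (3)·0.2500) / (11) = -0.3712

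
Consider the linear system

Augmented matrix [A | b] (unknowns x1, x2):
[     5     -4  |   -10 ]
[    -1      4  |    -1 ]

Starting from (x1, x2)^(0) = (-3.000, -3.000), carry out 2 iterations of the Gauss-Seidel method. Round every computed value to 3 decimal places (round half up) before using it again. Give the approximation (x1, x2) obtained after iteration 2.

(-3.080, -1.020)

Iteration 1:
  x1 = (-10 - (-4)·-3.000) / (5) = -4.400
  x2 = (-1 - (-1)·-4.400) / (4) = -1.350
Iteration 2:
  x1 = (-10 - (-4)·-1.350) / (5) = -3.080
  x2 = (-1 - (-1)·-3.080) / (4) = -1.020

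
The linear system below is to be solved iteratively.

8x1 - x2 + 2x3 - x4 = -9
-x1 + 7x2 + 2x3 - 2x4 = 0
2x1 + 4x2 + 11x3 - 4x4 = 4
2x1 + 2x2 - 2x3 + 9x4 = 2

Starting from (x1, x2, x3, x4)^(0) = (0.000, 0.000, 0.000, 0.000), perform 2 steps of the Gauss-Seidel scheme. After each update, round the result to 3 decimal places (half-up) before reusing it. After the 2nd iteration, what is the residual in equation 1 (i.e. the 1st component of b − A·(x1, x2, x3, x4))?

-0.438

Iteration 1:
  x1 = (-9 - (-1)·0.000 - (2)·0.000 - (-1)·0.000) / (8) = -1.125
  x2 = (0 - (-1)·-1.125 - (2)·0.000 - (-2)·0.000) / (7) = -0.161
  x3 = (4 - (2)·-1.125 - (4)·-0.161 - (-4)·0.000) / (11) = 0.627
  x4 = (2 - (2)·-1.125 - (2)·-0.161 - (-2)·0.627) / (9) = 0.647
Iteration 2:
  x1 = (-9 - (-1)·-0.161 - (2)·0.627 - (-1)·0.647) / (8) = -1.221
  x2 = (0 - (-1)·-1.221 - (2)·0.627 - (-2)·0.647) / (7) = -0.169
  x3 = (4 - (2)·-1.221 - (4)·-0.169 - (-4)·0.647) / (11) = 0.882
  x4 = (2 - (2)·-1.221 - (2)·-0.169 - (-2)·0.882) / (9) = 0.727
Residual b − A·x = (-0.438, -0.348, 0.324, 0.001)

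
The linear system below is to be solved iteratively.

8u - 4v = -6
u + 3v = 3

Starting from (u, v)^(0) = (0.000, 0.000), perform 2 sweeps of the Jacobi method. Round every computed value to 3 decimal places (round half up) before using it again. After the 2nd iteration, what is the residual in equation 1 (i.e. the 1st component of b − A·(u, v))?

Iteration 1:
  u = (-6 - (-4)·0.000) / (8) = -0.750
  v = (3 - (1)·0.000) / (3) = 1.000
Iteration 2:
  u = (-6 - (-4)·1.000) / (8) = -0.250
  v = (3 - (1)·-0.750) / (3) = 1.250
Residual b − A·x = (1.000, -0.500)

1.000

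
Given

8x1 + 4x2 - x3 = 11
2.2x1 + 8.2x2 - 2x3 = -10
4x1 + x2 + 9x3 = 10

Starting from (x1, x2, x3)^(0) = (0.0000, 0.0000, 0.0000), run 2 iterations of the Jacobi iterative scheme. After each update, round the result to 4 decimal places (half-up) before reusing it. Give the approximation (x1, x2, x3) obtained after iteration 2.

(2.1236, -1.3174, 0.6355)

Iteration 1:
  x1 = (11 - (4)·0.0000 - (-1)·0.0000) / (8) = 1.3750
  x2 = (-10 - (2.2)·0.0000 - (-2)·0.0000) / (8.2) = -1.2195
  x3 = (10 - (4)·0.0000 - (1)·0.0000) / (9) = 1.1111
Iteration 2:
  x1 = (11 - (4)·-1.2195 - (-1)·1.1111) / (8) = 2.1236
  x2 = (-10 - (2.2)·1.3750 - (-2)·1.1111) / (8.2) = -1.3174
  x3 = (10 - (4)·1.3750 - (1)·-1.2195) / (9) = 0.6355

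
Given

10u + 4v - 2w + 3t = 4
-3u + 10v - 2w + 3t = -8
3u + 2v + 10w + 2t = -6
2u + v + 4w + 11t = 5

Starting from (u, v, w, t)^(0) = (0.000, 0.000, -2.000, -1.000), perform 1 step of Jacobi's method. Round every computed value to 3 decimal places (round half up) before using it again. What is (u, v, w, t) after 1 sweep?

Iteration 1:
  u = (4 - (4)·0.000 - (-2)·-2.000 - (3)·-1.000) / (10) = 0.300
  v = (-8 - (-3)·0.000 - (-2)·-2.000 - (3)·-1.000) / (10) = -0.900
  w = (-6 - (3)·0.000 - (2)·0.000 - (2)·-1.000) / (10) = -0.400
  t = (5 - (2)·0.000 - (1)·0.000 - (4)·-2.000) / (11) = 1.182

(0.300, -0.900, -0.400, 1.182)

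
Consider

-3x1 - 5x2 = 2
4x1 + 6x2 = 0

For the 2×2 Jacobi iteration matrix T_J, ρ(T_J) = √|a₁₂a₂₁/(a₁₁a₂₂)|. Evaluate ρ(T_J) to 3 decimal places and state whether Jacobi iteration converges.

a₁₂a₂₁/(a₁₁a₂₂) = (-5)·(4) / ((-3)·(6)) = 1.111111
ρ = √|1.111111| = √1.111111 = 1.054
ρ > 1, so Jacobi diverges

1.054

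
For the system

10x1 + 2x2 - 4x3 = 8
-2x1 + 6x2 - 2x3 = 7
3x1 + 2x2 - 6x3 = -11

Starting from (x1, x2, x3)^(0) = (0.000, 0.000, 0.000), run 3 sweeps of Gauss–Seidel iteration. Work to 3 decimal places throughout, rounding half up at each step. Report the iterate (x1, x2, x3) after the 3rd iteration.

Iteration 1:
  x1 = (8 - (2)·0.000 - (-4)·0.000) / (10) = 0.800
  x2 = (7 - (-2)·0.800 - (-2)·0.000) / (6) = 1.433
  x3 = (-11 - (3)·0.800 - (2)·1.433) / (-6) = 2.711
Iteration 2:
  x1 = (8 - (2)·1.433 - (-4)·2.711) / (10) = 1.598
  x2 = (7 - (-2)·1.598 - (-2)·2.711) / (6) = 2.603
  x3 = (-11 - (3)·1.598 - (2)·2.603) / (-6) = 3.500
Iteration 3:
  x1 = (8 - (2)·2.603 - (-4)·3.500) / (10) = 1.679
  x2 = (7 - (-2)·1.679 - (-2)·3.500) / (6) = 2.893
  x3 = (-11 - (3)·1.679 - (2)·2.893) / (-6) = 3.637

(1.679, 2.893, 3.637)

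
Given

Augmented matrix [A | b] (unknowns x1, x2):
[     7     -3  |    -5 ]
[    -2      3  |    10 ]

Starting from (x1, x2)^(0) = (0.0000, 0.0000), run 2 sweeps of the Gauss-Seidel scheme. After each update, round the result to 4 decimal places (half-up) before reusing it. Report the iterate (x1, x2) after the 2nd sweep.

Iteration 1:
  x1 = (-5 - (-3)·0.0000) / (7) = -0.7143
  x2 = (10 - (-2)·-0.7143) / (3) = 2.8571
Iteration 2:
  x1 = (-5 - (-3)·2.8571) / (7) = 0.5102
  x2 = (10 - (-2)·0.5102) / (3) = 3.6735

(0.5102, 3.6735)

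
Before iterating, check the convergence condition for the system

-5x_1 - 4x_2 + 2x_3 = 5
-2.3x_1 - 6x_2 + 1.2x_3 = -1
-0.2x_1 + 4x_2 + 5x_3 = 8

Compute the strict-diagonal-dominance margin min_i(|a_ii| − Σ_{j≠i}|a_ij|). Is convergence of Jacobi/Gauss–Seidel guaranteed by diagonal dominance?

-1

row 1: |-5| − (4+2) = -1
row 2: |-6| − (2.3+1.2) = 2.5
row 3: |5| − (0.2+4) = 0.8
minimum over rows = -1 → not strictly diagonally dominant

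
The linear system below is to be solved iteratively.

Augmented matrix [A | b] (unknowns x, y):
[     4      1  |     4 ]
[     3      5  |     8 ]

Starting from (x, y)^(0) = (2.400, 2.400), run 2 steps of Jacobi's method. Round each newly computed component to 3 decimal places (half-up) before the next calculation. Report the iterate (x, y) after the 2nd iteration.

(0.960, 1.360)

Iteration 1:
  x = (4 - (1)·2.400) / (4) = 0.400
  y = (8 - (3)·2.400) / (5) = 0.160
Iteration 2:
  x = (4 - (1)·0.160) / (4) = 0.960
  y = (8 - (3)·0.400) / (5) = 1.360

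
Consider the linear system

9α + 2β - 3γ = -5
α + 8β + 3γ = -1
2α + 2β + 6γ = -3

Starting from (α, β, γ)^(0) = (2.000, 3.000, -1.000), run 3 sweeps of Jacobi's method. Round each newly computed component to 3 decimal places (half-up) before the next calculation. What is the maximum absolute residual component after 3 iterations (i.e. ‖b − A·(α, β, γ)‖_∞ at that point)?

0.642

Iteration 1:
  α = (-5 - (2)·3.000 - (-3)·-1.000) / (9) = -1.556
  β = (-1 - (1)·2.000 - (3)·-1.000) / (8) = 0.000
  γ = (-3 - (2)·2.000 - (2)·3.000) / (6) = -2.167
Iteration 2:
  α = (-5 - (2)·0.000 - (-3)·-2.167) / (9) = -1.278
  β = (-1 - (1)·-1.556 - (3)·-2.167) / (8) = 0.882
  γ = (-3 - (2)·-1.556 - (2)·0.000) / (6) = 0.019
Iteration 3:
  α = (-5 - (2)·0.882 - (-3)·0.019) / (9) = -0.745
  β = (-1 - (1)·-1.278 - (3)·0.019) / (8) = 0.028
  γ = (-3 - (2)·-1.278 - (2)·0.882) / (6) = -0.368
Residual b − A·x = (0.545, 0.625, 0.642); ∞-norm = 0.642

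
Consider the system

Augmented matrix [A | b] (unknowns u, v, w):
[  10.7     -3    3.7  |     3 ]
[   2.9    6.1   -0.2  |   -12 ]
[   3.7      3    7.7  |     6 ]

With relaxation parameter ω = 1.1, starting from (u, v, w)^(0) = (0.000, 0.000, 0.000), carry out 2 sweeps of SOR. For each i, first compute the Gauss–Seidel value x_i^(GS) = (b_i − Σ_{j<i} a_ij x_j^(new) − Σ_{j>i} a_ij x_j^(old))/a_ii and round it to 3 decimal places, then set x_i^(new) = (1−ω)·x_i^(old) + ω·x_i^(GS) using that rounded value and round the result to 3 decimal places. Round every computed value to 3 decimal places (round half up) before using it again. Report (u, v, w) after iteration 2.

(-1.082, -1.304, 1.819)

Iteration 1:
  u: GS value = (3 - (-3)·0.000 - (3.7)·0.000) / (10.7) = 0.280;  u ← (1−ω)·0.000 + ω·0.280 = 0.308
  v: GS value = (-12 - (2.9)·0.308 - (-0.2)·0.000) / (6.1) = -2.114;  v ← (1−ω)·0.000 + ω·-2.114 = -2.325
  w: GS value = (6 - (3.7)·0.308 - (3)·-2.325) / (7.7) = 1.537;  w ← (1−ω)·0.000 + ω·1.537 = 1.691
Iteration 2:
  u: GS value = (3 - (-3)·-2.325 - (3.7)·1.691) / (10.7) = -0.956;  u ← (1−ω)·0.308 + ω·-0.956 = -1.082
  v: GS value = (-12 - (2.9)·-1.082 - (-0.2)·1.691) / (6.1) = -1.397;  v ← (1−ω)·-2.325 + ω·-1.397 = -1.304
  w: GS value = (6 - (3.7)·-1.082 - (3)·-1.304) / (7.7) = 1.807;  w ← (1−ω)·1.691 + ω·1.807 = 1.819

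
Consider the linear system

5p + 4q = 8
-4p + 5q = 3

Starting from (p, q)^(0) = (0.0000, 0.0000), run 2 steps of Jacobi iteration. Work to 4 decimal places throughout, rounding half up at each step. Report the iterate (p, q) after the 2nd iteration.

(1.1200, 1.8800)

Iteration 1:
  p = (8 - (4)·0.0000) / (5) = 1.6000
  q = (3 - (-4)·0.0000) / (5) = 0.6000
Iteration 2:
  p = (8 - (4)·0.6000) / (5) = 1.1200
  q = (3 - (-4)·1.6000) / (5) = 1.8800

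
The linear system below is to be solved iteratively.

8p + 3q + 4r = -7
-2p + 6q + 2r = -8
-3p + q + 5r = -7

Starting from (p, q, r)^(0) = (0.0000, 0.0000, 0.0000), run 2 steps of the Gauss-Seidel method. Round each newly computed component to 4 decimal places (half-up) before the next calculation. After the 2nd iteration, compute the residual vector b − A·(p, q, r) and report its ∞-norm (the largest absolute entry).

Iteration 1:
  p = (-7 - (3)·0.0000 - (4)·0.0000) / (8) = -0.8750
  q = (-8 - (-2)·-0.8750 - (2)·0.0000) / (6) = -1.6250
  r = (-7 - (-3)·-0.8750 - (1)·-1.6250) / (5) = -1.6000
Iteration 2:
  p = (-7 - (3)·-1.6250 - (4)·-1.6000) / (8) = 0.5344
  q = (-8 - (-2)·0.5344 - (2)·-1.6000) / (6) = -0.6219
  r = (-7 - (-3)·0.5344 - (1)·-0.6219) / (5) = -0.9550
Residual b − A·x = (-5.5895, -1.2898, 0.0001); ∞-norm = 5.5895

5.5895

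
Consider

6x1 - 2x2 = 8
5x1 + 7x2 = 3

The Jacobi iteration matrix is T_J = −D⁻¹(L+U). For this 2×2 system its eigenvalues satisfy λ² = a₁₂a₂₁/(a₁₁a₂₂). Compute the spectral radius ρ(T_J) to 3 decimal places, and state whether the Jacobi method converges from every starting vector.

0.488

a₁₂a₂₁/(a₁₁a₂₂) = (-2)·(5) / ((6)·(7)) = -0.238095
ρ = √|-0.238095| = √0.238095 = 0.488
ρ < 1, so Jacobi converges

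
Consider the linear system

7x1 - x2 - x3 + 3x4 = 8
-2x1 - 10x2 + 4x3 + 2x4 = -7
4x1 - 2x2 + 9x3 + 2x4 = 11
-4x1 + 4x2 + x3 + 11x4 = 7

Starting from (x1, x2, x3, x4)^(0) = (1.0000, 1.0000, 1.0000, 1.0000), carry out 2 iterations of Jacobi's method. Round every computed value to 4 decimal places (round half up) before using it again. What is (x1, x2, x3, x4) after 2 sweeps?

(1.1773, 0.9202, 0.9010, 0.5293)

Iteration 1:
  x1 = (8 - (-1)·1.0000 - (-1)·1.0000 - (3)·1.0000) / (7) = 1.0000
  x2 = (-7 - (-2)·1.0000 - (4)·1.0000 - (2)·1.0000) / (-10) = 1.1000
  x3 = (11 - (4)·1.0000 - (-2)·1.0000 - (2)·1.0000) / (9) = 0.7778
  x4 = (7 - (-4)·1.0000 - (4)·1.0000 - (1)·1.0000) / (11) = 0.5455
Iteration 2:
  x1 = (8 - (-1)·1.1000 - (-1)·0.7778 - (3)·0.5455) / (7) = 1.1773
  x2 = (-7 - (-2)·1.0000 - (4)·0.7778 - (2)·0.5455) / (-10) = 0.9202
  x3 = (11 - (4)·1.0000 - (-2)·1.1000 - (2)·0.5455) / (9) = 0.9010
  x4 = (7 - (-4)·1.0000 - (4)·1.1000 - (1)·0.7778) / (11) = 0.5293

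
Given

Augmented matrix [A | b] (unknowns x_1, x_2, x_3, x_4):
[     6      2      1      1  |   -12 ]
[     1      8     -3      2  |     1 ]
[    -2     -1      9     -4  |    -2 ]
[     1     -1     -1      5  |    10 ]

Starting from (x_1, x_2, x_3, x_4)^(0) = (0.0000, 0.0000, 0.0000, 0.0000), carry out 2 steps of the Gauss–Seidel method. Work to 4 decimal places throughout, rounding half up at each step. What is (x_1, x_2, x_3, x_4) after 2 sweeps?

(-2.4125, -0.3953, 0.2422, 2.4519)

Iteration 1:
  x_1 = (-12 - (2)·0.0000 - (1)·0.0000 - (1)·0.0000) / (6) = -2.0000
  x_2 = (1 - (1)·-2.0000 - (-3)·0.0000 - (2)·0.0000) / (8) = 0.3750
  x_3 = (-2 - (-2)·-2.0000 - (-1)·0.3750 - (-4)·0.0000) / (9) = -0.6250
  x_4 = (10 - (1)·-2.0000 - (-1)·0.3750 - (-1)·-0.6250) / (5) = 2.3500
Iteration 2:
  x_1 = (-12 - (2)·0.3750 - (1)·-0.6250 - (1)·2.3500) / (6) = -2.4125
  x_2 = (1 - (1)·-2.4125 - (-3)·-0.6250 - (2)·2.3500) / (8) = -0.3953
  x_3 = (-2 - (-2)·-2.4125 - (-1)·-0.3953 - (-4)·2.3500) / (9) = 0.2422
  x_4 = (10 - (1)·-2.4125 - (-1)·-0.3953 - (-1)·0.2422) / (5) = 2.4519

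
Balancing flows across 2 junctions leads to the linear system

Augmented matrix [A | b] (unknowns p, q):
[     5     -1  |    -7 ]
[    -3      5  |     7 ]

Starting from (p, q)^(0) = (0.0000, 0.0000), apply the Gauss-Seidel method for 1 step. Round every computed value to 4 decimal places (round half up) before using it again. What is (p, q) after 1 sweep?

(-1.4000, 0.5600)

Iteration 1:
  p = (-7 - (-1)·0.0000) / (5) = -1.4000
  q = (7 - (-3)·-1.4000) / (5) = 0.5600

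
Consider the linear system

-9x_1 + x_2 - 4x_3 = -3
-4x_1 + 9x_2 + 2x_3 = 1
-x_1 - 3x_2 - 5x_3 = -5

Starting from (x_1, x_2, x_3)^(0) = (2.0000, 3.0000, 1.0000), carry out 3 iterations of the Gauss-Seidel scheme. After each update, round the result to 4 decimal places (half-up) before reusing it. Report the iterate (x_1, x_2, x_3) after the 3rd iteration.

Iteration 1:
  x_1 = (-3 - (1)·3.0000 - (-4)·1.0000) / (-9) = 0.2222
  x_2 = (1 - (-4)·0.2222 - (2)·1.0000) / (9) = -0.0124
  x_3 = (-5 - (-1)·0.2222 - (-3)·-0.0124) / (-5) = 0.9630
Iteration 2:
  x_1 = (-3 - (1)·-0.0124 - (-4)·0.9630) / (-9) = -0.0960
  x_2 = (1 - (-4)·-0.0960 - (2)·0.9630) / (9) = -0.1456
  x_3 = (-5 - (-1)·-0.0960 - (-3)·-0.1456) / (-5) = 1.1066
Iteration 3:
  x_1 = (-3 - (1)·-0.1456 - (-4)·1.1066) / (-9) = -0.1747
  x_2 = (1 - (-4)·-0.1747 - (2)·1.1066) / (9) = -0.2124
  x_3 = (-5 - (-1)·-0.1747 - (-3)·-0.2124) / (-5) = 1.1624

(-0.1747, -0.2124, 1.1624)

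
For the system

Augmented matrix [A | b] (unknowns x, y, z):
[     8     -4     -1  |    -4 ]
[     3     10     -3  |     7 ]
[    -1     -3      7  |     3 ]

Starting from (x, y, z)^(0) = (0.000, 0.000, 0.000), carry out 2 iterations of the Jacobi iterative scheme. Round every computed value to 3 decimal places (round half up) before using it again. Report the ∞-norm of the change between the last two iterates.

Iteration 1:
  x = (-4 - (-4)·0.000 - (-1)·0.000) / (8) = -0.500
  y = (7 - (3)·0.000 - (-3)·0.000) / (10) = 0.700
  z = (3 - (-1)·0.000 - (-3)·0.000) / (7) = 0.429
Iteration 2:
  x = (-4 - (-4)·0.700 - (-1)·0.429) / (8) = -0.096
  y = (7 - (3)·-0.500 - (-3)·0.429) / (10) = 0.979
  z = (3 - (-1)·-0.500 - (-3)·0.700) / (7) = 0.657
Change: (0.404, 0.279, 0.228) → max |·| = 0.404

0.404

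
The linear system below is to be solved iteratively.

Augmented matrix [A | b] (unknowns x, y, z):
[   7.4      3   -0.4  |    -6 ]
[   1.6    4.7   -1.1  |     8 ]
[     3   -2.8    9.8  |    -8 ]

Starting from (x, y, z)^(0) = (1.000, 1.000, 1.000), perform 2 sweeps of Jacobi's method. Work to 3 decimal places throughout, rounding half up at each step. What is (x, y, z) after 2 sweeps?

Iteration 1:
  x = (-6 - (3)·1.000 - (-0.4)·1.000) / (7.4) = -1.162
  y = (8 - (1.6)·1.000 - (-1.1)·1.000) / (4.7) = 1.596
  z = (-8 - (3)·1.000 - (-2.8)·1.000) / (9.8) = -0.837
Iteration 2:
  x = (-6 - (3)·1.596 - (-0.4)·-0.837) / (7.4) = -1.503
  y = (8 - (1.6)·-1.162 - (-1.1)·-0.837) / (4.7) = 1.902
  z = (-8 - (3)·-1.162 - (-2.8)·1.596) / (9.8) = -0.005

(-1.503, 1.902, -0.005)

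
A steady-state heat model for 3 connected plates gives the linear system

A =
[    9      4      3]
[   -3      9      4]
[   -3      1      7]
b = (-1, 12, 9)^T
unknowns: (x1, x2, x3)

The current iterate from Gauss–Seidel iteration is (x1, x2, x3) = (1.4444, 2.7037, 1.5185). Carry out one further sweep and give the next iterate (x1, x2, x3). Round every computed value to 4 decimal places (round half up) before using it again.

(-1.8189, 0.0521, 0.4987)

One sweep:
  x1 = (-1 - (4)·2.7037 - (3)·1.5185) / (9) = -1.8189
  x2 = (12 - (-3)·-1.8189 - (4)·1.5185) / (9) = 0.0521
  x3 = (9 - (-3)·-1.8189 - (1)·0.0521) / (7) = 0.4987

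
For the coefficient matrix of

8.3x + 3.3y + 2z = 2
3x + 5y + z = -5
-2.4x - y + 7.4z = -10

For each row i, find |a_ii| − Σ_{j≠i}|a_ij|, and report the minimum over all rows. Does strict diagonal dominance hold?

1

row 1: |8.3| − (3.3+2) = 3
row 2: |5| − (3+1) = 1
row 3: |7.4| − (2.4+1) = 4
minimum over rows = 1 → strictly diagonally dominant (convergence guaranteed)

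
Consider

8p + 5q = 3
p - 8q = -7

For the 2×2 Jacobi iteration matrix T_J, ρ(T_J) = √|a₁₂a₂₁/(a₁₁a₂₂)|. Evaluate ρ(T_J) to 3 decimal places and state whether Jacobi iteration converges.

a₁₂a₂₁/(a₁₁a₂₂) = (5)·(1) / ((8)·(-8)) = -0.078125
ρ = √|-0.078125| = √0.078125 = 0.280
ρ < 1, so Jacobi converges

0.280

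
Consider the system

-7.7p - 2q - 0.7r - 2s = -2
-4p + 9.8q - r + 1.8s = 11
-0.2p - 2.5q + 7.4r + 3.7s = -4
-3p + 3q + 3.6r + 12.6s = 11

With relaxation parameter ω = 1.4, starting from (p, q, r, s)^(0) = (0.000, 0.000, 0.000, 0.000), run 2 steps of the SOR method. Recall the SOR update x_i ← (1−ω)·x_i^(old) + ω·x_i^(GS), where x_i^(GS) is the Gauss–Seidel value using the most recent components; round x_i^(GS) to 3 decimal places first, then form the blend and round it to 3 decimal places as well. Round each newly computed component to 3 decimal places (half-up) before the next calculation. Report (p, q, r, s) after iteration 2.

Iteration 1:
  p: GS value = (-2 - (-2)·0.000 - (-0.7)·0.000 - (-2)·0.000) / (-7.7) = 0.260;  p ← (1−ω)·0.000 + ω·0.260 = 0.364
  q: GS value = (11 - (-4)·0.364 - (-1)·0.000 - (1.8)·0.000) / (9.8) = 1.271;  q ← (1−ω)·0.000 + ω·1.271 = 1.779
  r: GS value = (-4 - (-0.2)·0.364 - (-2.5)·1.779 - (3.7)·0.000) / (7.4) = 0.070;  r ← (1−ω)·0.000 + ω·0.070 = 0.098
  s: GS value = (11 - (-3)·0.364 - (3)·1.779 - (3.6)·0.098) / (12.6) = 0.508;  s ← (1−ω)·0.000 + ω·0.508 = 0.711
Iteration 2:
  p: GS value = (-2 - (-2)·1.779 - (-0.7)·0.098 - (-2)·0.711) / (-7.7) = -0.396;  p ← (1−ω)·0.364 + ω·-0.396 = -0.700
  q: GS value = (11 - (-4)·-0.700 - (-1)·0.098 - (1.8)·0.711) / (9.8) = 0.716;  q ← (1−ω)·1.779 + ω·0.716 = 0.291
  r: GS value = (-4 - (-0.2)·-0.700 - (-2.5)·0.291 - (3.7)·0.711) / (7.4) = -0.817;  r ← (1−ω)·0.098 + ω·-0.817 = -1.183
  s: GS value = (11 - (-3)·-0.700 - (3)·0.291 - (3.6)·-1.183) / (12.6) = 0.975;  s ← (1−ω)·0.711 + ω·0.975 = 1.081

(-0.700, 0.291, -1.183, 1.081)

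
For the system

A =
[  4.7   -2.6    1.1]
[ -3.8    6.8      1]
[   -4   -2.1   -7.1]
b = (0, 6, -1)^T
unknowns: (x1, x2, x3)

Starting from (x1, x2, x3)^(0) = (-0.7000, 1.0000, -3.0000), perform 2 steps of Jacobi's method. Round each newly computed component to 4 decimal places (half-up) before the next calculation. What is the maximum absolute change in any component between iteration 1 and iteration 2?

Iteration 1:
  x1 = (0 - (-2.6)·1.0000 - (1.1)·-3.0000) / (4.7) = 1.2553
  x2 = (6 - (-3.8)·-0.7000 - (1)·-3.0000) / (6.8) = 0.9324
  x3 = (-1 - (-4)·-0.7000 - (-2.1)·1.0000) / (-7.1) = 0.2394
Iteration 2:
  x1 = (0 - (-2.6)·0.9324 - (1.1)·0.2394) / (4.7) = 0.4598
  x2 = (6 - (-3.8)·1.2553 - (1)·0.2394) / (6.8) = 1.5486
  x3 = (-1 - (-4)·1.2553 - (-2.1)·0.9324) / (-7.1) = -0.8421
Change: (-0.7955, 0.6162, -1.0815) → max |·| = 1.0815

1.0815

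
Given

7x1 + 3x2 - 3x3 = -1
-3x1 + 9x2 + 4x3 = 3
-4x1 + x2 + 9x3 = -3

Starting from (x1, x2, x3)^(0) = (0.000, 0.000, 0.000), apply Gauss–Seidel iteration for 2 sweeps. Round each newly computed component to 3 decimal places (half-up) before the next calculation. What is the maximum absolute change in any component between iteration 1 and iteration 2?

Iteration 1:
  x1 = (-1 - (3)·0.000 - (-3)·0.000) / (7) = -0.143
  x2 = (3 - (-3)·-0.143 - (4)·0.000) / (9) = 0.286
  x3 = (-3 - (-4)·-0.143 - (1)·0.286) / (9) = -0.429
Iteration 2:
  x1 = (-1 - (3)·0.286 - (-3)·-0.429) / (7) = -0.449
  x2 = (3 - (-3)·-0.449 - (4)·-0.429) / (9) = 0.374
  x3 = (-3 - (-4)·-0.449 - (1)·0.374) / (9) = -0.574
Change: (-0.306, 0.088, -0.145) → max |·| = 0.306

0.306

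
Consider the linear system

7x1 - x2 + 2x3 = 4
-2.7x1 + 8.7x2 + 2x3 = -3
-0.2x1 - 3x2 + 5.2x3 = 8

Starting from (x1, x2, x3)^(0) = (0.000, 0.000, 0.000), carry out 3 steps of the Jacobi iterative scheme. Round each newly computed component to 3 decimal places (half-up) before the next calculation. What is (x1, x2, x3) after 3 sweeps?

Iteration 1:
  x1 = (4 - (-1)·0.000 - (2)·0.000) / (7) = 0.571
  x2 = (-3 - (-2.7)·0.000 - (2)·0.000) / (8.7) = -0.345
  x3 = (8 - (-0.2)·0.000 - (-3)·0.000) / (5.2) = 1.538
Iteration 2:
  x1 = (4 - (-1)·-0.345 - (2)·1.538) / (7) = 0.083
  x2 = (-3 - (-2.7)·0.571 - (2)·1.538) / (8.7) = -0.521
  x3 = (8 - (-0.2)·0.571 - (-3)·-0.345) / (5.2) = 1.361
Iteration 3:
  x1 = (4 - (-1)·-0.521 - (2)·1.361) / (7) = 0.108
  x2 = (-3 - (-2.7)·0.083 - (2)·1.361) / (8.7) = -0.632
  x3 = (8 - (-0.2)·0.083 - (-3)·-0.521) / (5.2) = 1.241

(0.108, -0.632, 1.241)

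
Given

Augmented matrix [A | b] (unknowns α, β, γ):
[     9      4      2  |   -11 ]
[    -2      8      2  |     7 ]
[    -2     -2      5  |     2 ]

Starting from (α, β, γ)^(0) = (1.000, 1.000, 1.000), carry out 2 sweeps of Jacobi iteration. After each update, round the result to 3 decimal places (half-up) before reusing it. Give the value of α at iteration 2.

Iteration 1:
  α = (-11 - (4)·1.000 - (2)·1.000) / (9) = -1.889
  β = (7 - (-2)·1.000 - (2)·1.000) / (8) = 0.875
  γ = (2 - (-2)·1.000 - (-2)·1.000) / (5) = 1.200
Iteration 2:
  α = (-11 - (4)·0.875 - (2)·1.200) / (9) = -1.878
  β = (7 - (-2)·-1.889 - (2)·1.200) / (8) = 0.103
  γ = (2 - (-2)·-1.889 - (-2)·0.875) / (5) = -0.006

-1.878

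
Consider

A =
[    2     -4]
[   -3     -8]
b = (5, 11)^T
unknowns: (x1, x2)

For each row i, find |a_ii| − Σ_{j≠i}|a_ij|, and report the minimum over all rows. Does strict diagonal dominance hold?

row 1: |2| − (4) = -2
row 2: |-8| − (3) = 5
minimum over rows = -2 → not strictly diagonally dominant

-2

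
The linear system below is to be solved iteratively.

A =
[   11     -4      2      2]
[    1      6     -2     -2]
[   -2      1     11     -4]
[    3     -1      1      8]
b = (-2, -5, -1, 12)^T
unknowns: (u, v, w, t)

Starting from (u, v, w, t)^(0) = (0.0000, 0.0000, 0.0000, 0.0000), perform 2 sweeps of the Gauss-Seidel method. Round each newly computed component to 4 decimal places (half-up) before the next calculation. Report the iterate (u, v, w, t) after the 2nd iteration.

Iteration 1:
  u = (-2 - (-4)·0.0000 - (2)·0.0000 - (2)·0.0000) / (11) = -0.1818
  v = (-5 - (1)·-0.1818 - (-2)·0.0000 - (-2)·0.0000) / (6) = -0.8030
  w = (-1 - (-2)·-0.1818 - (1)·-0.8030 - (-4)·0.0000) / (11) = -0.0510
  t = (12 - (3)·-0.1818 - (-1)·-0.8030 - (1)·-0.0510) / (8) = 1.4742
Iteration 2:
  u = (-2 - (-4)·-0.8030 - (2)·-0.0510 - (2)·1.4742) / (11) = -0.7326
  v = (-5 - (1)·-0.7326 - (-2)·-0.0510 - (-2)·1.4742) / (6) = -0.2368
  w = (-1 - (-2)·-0.7326 - (1)·-0.2368 - (-4)·1.4742) / (11) = 0.3335
  t = (12 - (3)·-0.7326 - (-1)·-0.2368 - (1)·0.3335) / (8) = 1.7034

(-0.7326, -0.2368, 0.3335, 1.7034)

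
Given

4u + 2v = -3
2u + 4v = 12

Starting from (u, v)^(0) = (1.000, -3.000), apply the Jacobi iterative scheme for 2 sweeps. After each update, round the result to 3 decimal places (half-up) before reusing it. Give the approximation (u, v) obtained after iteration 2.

(-2.000, 2.625)

Iteration 1:
  u = (-3 - (2)·-3.000) / (4) = 0.750
  v = (12 - (2)·1.000) / (4) = 2.500
Iteration 2:
  u = (-3 - (2)·2.500) / (4) = -2.000
  v = (12 - (2)·0.750) / (4) = 2.625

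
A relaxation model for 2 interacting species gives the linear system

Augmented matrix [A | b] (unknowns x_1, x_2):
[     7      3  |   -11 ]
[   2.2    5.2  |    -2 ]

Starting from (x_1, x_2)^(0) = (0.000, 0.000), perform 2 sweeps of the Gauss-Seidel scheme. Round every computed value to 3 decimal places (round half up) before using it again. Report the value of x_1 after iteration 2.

-1.691

Iteration 1:
  x_1 = (-11 - (3)·0.000) / (7) = -1.571
  x_2 = (-2 - (2.2)·-1.571) / (5.2) = 0.280
Iteration 2:
  x_1 = (-11 - (3)·0.280) / (7) = -1.691
  x_2 = (-2 - (2.2)·-1.691) / (5.2) = 0.331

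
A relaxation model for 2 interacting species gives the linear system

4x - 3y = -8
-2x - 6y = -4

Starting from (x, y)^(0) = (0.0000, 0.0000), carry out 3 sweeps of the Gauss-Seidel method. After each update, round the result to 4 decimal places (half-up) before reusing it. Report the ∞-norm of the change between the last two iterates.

0.2500

Iteration 1:
  x = (-8 - (-3)·0.0000) / (4) = -2.0000
  y = (-4 - (-2)·-2.0000) / (-6) = 1.3333
Iteration 2:
  x = (-8 - (-3)·1.3333) / (4) = -1.0000
  y = (-4 - (-2)·-1.0000) / (-6) = 1.0000
Iteration 3:
  x = (-8 - (-3)·1.0000) / (4) = -1.2500
  y = (-4 - (-2)·-1.2500) / (-6) = 1.0833
Change: (-0.2500, 0.0833) → max |·| = 0.2500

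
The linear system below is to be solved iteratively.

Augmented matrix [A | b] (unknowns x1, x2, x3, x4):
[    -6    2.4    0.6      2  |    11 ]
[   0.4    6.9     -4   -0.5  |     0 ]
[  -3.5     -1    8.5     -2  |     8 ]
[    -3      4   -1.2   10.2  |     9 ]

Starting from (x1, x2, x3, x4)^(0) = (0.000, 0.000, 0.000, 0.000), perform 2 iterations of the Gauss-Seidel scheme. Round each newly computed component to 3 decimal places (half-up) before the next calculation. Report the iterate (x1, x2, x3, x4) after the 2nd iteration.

Iteration 1:
  x1 = (11 - (2.4)·0.000 - (0.6)·0.000 - (2)·0.000) / (-6) = -1.833
  x2 = (0 - (0.4)·-1.833 - (-4)·0.000 - (-0.5)·0.000) / (6.9) = 0.106
  x3 = (8 - (-3.5)·-1.833 - (-1)·0.106 - (-2)·0.000) / (8.5) = 0.199
  x4 = (9 - (-3)·-1.833 - (4)·0.106 - (-1.2)·0.199) / (10.2) = 0.325
Iteration 2:
  x1 = (11 - (2.4)·0.106 - (0.6)·0.199 - (2)·0.325) / (-6) = -1.663
  x2 = (0 - (0.4)·-1.663 - (-4)·0.199 - (-0.5)·0.325) / (6.9) = 0.235
  x3 = (8 - (-3.5)·-1.663 - (-1)·0.235 - (-2)·0.325) / (8.5) = 0.361
  x4 = (9 - (-3)·-1.663 - (4)·0.235 - (-1.2)·0.361) / (10.2) = 0.344

(-1.663, 0.235, 0.361, 0.344)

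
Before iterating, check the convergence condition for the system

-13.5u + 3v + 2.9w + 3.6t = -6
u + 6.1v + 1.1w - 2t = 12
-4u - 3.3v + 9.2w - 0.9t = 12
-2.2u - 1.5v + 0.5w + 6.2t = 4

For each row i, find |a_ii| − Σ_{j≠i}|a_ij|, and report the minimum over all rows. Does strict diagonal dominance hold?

1

row 1: |-13.5| − (3+2.9+3.6) = 4
row 2: |6.1| − (1+1.1+2) = 2
row 3: |9.2| − (4+3.3+0.9) = 1
row 4: |6.2| − (2.2+1.5+0.5) = 2
minimum over rows = 1 → strictly diagonally dominant (convergence guaranteed)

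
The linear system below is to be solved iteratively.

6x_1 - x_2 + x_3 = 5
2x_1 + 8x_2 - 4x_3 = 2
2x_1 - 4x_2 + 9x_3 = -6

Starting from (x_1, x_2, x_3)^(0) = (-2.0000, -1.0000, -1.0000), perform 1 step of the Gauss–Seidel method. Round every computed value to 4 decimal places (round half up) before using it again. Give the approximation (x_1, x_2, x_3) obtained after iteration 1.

(0.8333, -0.4583, -1.0555)

Iteration 1:
  x_1 = (5 - (-1)·-1.0000 - (1)·-1.0000) / (6) = 0.8333
  x_2 = (2 - (2)·0.8333 - (-4)·-1.0000) / (8) = -0.4583
  x_3 = (-6 - (2)·0.8333 - (-4)·-0.4583) / (9) = -1.0555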